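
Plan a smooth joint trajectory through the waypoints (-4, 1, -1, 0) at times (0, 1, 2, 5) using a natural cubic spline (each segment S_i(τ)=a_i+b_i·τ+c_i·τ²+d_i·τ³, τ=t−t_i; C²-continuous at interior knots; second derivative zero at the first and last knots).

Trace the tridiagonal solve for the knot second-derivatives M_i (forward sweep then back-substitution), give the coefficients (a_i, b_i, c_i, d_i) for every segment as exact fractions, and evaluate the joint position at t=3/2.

Δ: Δ0=5, Δ1=-2, Δ2=1/3
row 1: diag=4, rhs=-42; c'=1/4, d'=-21/2
row 2: denom=8−1·1/4=31/4; d'=(14−1·-21/2)/(31/4)=98/31
back: M2=98/31
back: M1=-21/2−1/4·98/31=-350/31
M: M0=0, M1=-350/31, M2=98/31, M3=0
seg 0: a=-4, c=M0/2=0, d=(M1−M0)/(6·1)=-175/93, b=Δ0−h0·(2M0+M1)/6=640/93
seg 1: a=1, c=M1/2=-175/31, d=(M2−M1)/(6·1)=224/93, b=Δ1−h1·(2M1+M2)/6=115/93
seg 2: a=-1, c=M2/2=49/31, d=(M3−M2)/(6·3)=-49/279, b=Δ2−h2·(2M2+M3)/6=-263/93
t_q=3/2 → seg 1, τ=1/2; S=1+115/93·τ+-175/31·τ²+224/93·τ³=63/124

  seg 0: a=-4 b=640/93 c=0 d=-175/93
  seg 1: a=1 b=115/93 c=-175/31 d=224/93
  seg 2: a=-1 b=-263/93 c=49/31 d=-49/279
S(3/2) = 63/124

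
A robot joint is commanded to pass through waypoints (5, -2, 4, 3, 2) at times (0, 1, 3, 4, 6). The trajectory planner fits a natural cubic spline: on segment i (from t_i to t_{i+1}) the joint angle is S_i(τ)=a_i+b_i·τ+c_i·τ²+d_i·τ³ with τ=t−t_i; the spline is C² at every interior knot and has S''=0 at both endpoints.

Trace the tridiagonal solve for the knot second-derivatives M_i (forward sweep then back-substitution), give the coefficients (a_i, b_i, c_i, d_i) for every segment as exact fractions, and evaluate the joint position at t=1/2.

  seg 0: a=5 b=-567/62 c=0 d=133/62
  seg 1: a=-2 b=-84/31 c=399/62 d=-111/62
  seg 2: a=4 b=48/31 c=-267/62 d=109/62
  seg 3: a=3 b=-111/62 c=30/31 d=-5/31
S(1/2) = 345/496

Δ: Δ0=-7, Δ1=3, Δ2=-1, Δ3=-1/2
row 1: diag=6, rhs=60; c'=1/3, d'=10
row 2: denom=6−2·1/3=16/3; d'=(-24−2·10)/(16/3)=-33/4
row 3: denom=6−1·3/16=93/16; d'=(3−1·-33/4)/(93/16)=60/31
back: M3=60/31
back: M2=-33/4−3/16·60/31=-267/31
back: M1=10−1/3·-267/31=399/31
M: M0=0, M1=399/31, M2=-267/31, M3=60/31, M4=0
seg 0: a=5, c=M0/2=0, d=(M1−M0)/(6·1)=133/62, b=Δ0−h0·(2M0+M1)/6=-567/62
seg 1: a=-2, c=M1/2=399/62, d=(M2−M1)/(6·2)=-111/62, b=Δ1−h1·(2M1+M2)/6=-84/31
seg 2: a=4, c=M2/2=-267/62, d=(M3−M2)/(6·1)=109/62, b=Δ2−h2·(2M2+M3)/6=48/31
seg 3: a=3, c=M3/2=30/31, d=(M4−M3)/(6·2)=-5/31, b=Δ3−h3·(2M3+M4)/6=-111/62
t_q=1/2 → seg 0, τ=1/2; S=5+-567/62·τ+0·τ²+133/62·τ³=345/496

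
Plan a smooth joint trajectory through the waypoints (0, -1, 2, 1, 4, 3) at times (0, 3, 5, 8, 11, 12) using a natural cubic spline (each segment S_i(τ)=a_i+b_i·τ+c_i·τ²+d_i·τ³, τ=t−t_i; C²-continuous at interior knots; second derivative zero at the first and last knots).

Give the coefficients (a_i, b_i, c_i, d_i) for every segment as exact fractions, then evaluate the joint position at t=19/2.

Δ: Δ0=-1/3, Δ1=3/2, Δ2=-1/3, Δ3=1, Δ4=-1
row 1: diag=10, rhs=11; c'=1/5, d'=11/10
row 2: denom=10−2·1/5=48/5; d'=(-11−2·11/10)/(48/5)=-11/8
row 3: denom=12−3·5/16=177/16; d'=(8−3·-11/8)/(177/16)=194/177
row 4: denom=8−3·16/59=424/59; d'=(-12−3·194/177)/(424/59)=-451/212
back: M4=-451/212
back: M3=194/177−16/59·-451/212=266/159
back: M2=-11/8−5/16·266/159=-1207/636
back: M1=11/10−1/5·-1207/636=941/636
M: M0=0, M1=941/636, M2=-1207/636, M3=266/159, M4=-451/212, M5=0
seg 0: a=0, c=M0/2=0, d=(M1−M0)/(6·3)=941/11448, b=Δ0−h0·(2M0+M1)/6=-455/424
seg 1: a=-1, c=M1/2=941/1272, d=(M2−M1)/(6·2)=-179/636, b=Δ1−h1·(2M1+M2)/6=243/212
seg 2: a=2, c=M2/2=-1207/1272, d=(M3−M2)/(6·3)=757/3816, b=Δ2−h2·(2M2+M3)/6=463/636
seg 3: a=1, c=M3/2=133/159, d=(M4−M3)/(6·3)=-2417/11448, b=Δ3−h3·(2M3+M4)/6=497/1272
seg 4: a=4, c=M4/2=-451/424, d=(M5−M4)/(6·1)=451/1272, b=Δ4−h4·(2M4+M5)/6=-185/636
t_q=19/2 → seg 3, τ=3/2; S=1+497/1272·τ+133/159·τ²+-2417/11448·τ³=9347/3392

  seg 0: a=0 b=-455/424 c=0 d=941/11448
  seg 1: a=-1 b=243/212 c=941/1272 d=-179/636
  seg 2: a=2 b=463/636 c=-1207/1272 d=757/3816
  seg 3: a=1 b=497/1272 c=133/159 d=-2417/11448
  seg 4: a=4 b=-185/636 c=-451/424 d=451/1272
S(19/2) = 9347/3392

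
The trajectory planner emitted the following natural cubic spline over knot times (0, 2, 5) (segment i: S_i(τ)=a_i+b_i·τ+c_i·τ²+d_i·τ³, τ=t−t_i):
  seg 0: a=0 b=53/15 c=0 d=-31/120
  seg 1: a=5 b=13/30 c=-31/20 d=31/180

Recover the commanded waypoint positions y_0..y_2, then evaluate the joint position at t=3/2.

y_0 = S_0(0) = a_0 = 0
y_1 = S_1(0) = a_1 = 5
y_2 = S_1(3) = -3
t_q=3/2 is in segment 0 (τ=3/2); S_0(τ)=1417/320

y_0=0 y_1=5 y_2=-3
S(3/2) = 1417/320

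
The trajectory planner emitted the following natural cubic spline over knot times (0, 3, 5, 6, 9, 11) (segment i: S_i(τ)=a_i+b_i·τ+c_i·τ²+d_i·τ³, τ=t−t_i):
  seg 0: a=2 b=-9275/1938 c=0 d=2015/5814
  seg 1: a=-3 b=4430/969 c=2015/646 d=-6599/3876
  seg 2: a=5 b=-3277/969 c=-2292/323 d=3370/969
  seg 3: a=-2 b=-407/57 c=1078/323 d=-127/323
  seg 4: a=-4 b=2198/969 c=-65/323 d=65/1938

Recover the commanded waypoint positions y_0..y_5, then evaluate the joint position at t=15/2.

y_0 = S_0(0) = a_0 = 2
y_1 = S_1(0) = a_1 = -3
y_2 = S_2(0) = a_2 = 5
y_3 = S_3(0) = a_3 = -2
y_4 = S_4(0) = a_4 = -4
y_5 = S_4(2) = 0
t_q=15/2 is in segment 3 (τ=3/2); S_3(τ)=-16869/2584

y_0=2 y_1=-3 y_2=5 y_3=-2 y_4=-4 y_5=0
S(15/2) = -16869/2584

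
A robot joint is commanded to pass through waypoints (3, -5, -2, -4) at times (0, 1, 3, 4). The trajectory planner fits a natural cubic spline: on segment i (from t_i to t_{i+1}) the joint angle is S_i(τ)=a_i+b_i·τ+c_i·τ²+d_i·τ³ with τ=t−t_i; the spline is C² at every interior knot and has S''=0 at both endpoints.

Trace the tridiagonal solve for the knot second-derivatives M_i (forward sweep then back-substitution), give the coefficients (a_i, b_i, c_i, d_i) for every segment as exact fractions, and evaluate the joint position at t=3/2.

Δ: Δ0=-8, Δ1=3/2, Δ2=-2
row 1: diag=6, rhs=57; c'=1/3, d'=19/2
row 2: denom=6−2·1/3=16/3; d'=(-21−2·19/2)/(16/3)=-15/2
back: M2=-15/2
back: M1=19/2−1/3·-15/2=12
M: M0=0, M1=12, M2=-15/2, M3=0
seg 0: a=3, c=M0/2=0, d=(M1−M0)/(6·1)=2, b=Δ0−h0·(2M0+M1)/6=-10
seg 1: a=-5, c=M1/2=6, d=(M2−M1)/(6·2)=-13/8, b=Δ1−h1·(2M1+M2)/6=-4
seg 2: a=-2, c=M2/2=-15/4, d=(M3−M2)/(6·1)=5/4, b=Δ2−h2·(2M2+M3)/6=1/2
t_q=3/2 → seg 1, τ=1/2; S=-5+-4·τ+6·τ²+-13/8·τ³=-365/64

  seg 0: a=3 b=-10 c=0 d=2
  seg 1: a=-5 b=-4 c=6 d=-13/8
  seg 2: a=-2 b=1/2 c=-15/4 d=5/4
S(3/2) = -365/64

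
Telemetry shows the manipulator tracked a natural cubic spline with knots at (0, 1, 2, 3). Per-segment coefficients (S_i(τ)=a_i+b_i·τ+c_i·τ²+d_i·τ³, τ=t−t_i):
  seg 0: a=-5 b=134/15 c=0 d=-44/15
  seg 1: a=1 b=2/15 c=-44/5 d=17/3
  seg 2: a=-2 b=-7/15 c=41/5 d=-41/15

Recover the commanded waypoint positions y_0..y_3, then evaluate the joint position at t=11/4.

y_0 = S_0(0) = a_0 = -5
y_1 = S_1(0) = a_1 = 1
y_2 = S_2(0) = a_2 = -2
y_3 = S_2(1) = 3
t_q=11/4 is in segment 2 (τ=3/4); S_2(τ)=71/64

y_0=-5 y_1=1 y_2=-2 y_3=3
S(11/4) = 71/64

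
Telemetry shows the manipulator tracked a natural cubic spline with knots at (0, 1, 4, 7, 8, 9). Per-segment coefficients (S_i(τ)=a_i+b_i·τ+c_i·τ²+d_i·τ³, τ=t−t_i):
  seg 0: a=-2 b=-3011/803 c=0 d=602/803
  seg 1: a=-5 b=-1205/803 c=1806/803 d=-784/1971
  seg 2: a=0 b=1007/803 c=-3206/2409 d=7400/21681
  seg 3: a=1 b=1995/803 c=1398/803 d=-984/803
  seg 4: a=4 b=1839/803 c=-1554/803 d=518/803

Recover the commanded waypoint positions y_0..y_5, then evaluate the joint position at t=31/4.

y_0=-2 y_1=-5 y_2=0 y_3=1 y_4=4 y_5=5
S(31/4) = 5341/1606

y_0 = S_0(0) = a_0 = -2
y_1 = S_1(0) = a_1 = -5
y_2 = S_2(0) = a_2 = 0
y_3 = S_3(0) = a_3 = 1
y_4 = S_4(0) = a_4 = 4
y_5 = S_4(1) = 5
t_q=31/4 is in segment 3 (τ=3/4); S_3(τ)=5341/1606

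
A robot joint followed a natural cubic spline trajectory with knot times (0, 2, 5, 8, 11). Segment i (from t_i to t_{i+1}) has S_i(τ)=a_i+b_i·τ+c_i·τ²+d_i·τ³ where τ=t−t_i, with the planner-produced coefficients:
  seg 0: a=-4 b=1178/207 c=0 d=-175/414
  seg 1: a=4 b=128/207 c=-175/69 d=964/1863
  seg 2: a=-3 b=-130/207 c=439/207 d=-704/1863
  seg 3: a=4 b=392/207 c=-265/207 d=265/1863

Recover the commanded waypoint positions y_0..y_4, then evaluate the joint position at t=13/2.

y_0 = S_0(0) = a_0 = -4
y_1 = S_1(0) = a_1 = 4
y_2 = S_2(0) = a_2 = -3
y_3 = S_3(0) = a_3 = 4
y_4 = S_3(3) = 2
t_q=13/2 is in segment 2 (τ=3/2); S_2(τ)=-41/92

y_0=-4 y_1=4 y_2=-3 y_3=4 y_4=2
S(13/2) = -41/92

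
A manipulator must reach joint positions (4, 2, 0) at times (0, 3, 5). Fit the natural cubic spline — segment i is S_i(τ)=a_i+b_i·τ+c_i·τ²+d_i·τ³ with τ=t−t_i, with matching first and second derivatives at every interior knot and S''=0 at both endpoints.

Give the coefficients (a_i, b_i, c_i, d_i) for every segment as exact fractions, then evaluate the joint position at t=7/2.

  seg 0: a=4 b=-17/30 c=0 d=-1/90
  seg 1: a=2 b=-13/15 c=-1/10 d=1/60
S(7/2) = 247/160

Δ: Δ0=-2/3, Δ1=-1
row 1: diag=10, rhs=-2; c'=1/5, d'=-1/5
back: M1=-1/5
M: M0=0, M1=-1/5, M2=0
seg 0: a=4, c=M0/2=0, d=(M1−M0)/(6·3)=-1/90, b=Δ0−h0·(2M0+M1)/6=-17/30
seg 1: a=2, c=M1/2=-1/10, d=(M2−M1)/(6·2)=1/60, b=Δ1−h1·(2M1+M2)/6=-13/15
t_q=7/2 → seg 1, τ=1/2; S=2+-13/15·τ+-1/10·τ²+1/60·τ³=247/160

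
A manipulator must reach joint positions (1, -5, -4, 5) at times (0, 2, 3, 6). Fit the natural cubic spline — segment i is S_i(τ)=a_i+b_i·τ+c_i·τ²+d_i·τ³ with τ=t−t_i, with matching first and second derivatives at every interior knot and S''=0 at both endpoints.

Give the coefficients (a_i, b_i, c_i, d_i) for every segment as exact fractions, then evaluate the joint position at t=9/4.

Δ: Δ0=-3, Δ1=1, Δ2=3
row 1: diag=6, rhs=24; c'=1/6, d'=4
row 2: denom=8−1·1/6=47/6; d'=(12−1·4)/(47/6)=48/47
back: M2=48/47
back: M1=4−1/6·48/47=180/47
M: M0=0, M1=180/47, M2=48/47, M3=0
seg 0: a=1, c=M0/2=0, d=(M1−M0)/(6·2)=15/47, b=Δ0−h0·(2M0+M1)/6=-201/47
seg 1: a=-5, c=M1/2=90/47, d=(M2−M1)/(6·1)=-22/47, b=Δ1−h1·(2M1+M2)/6=-21/47
seg 2: a=-4, c=M2/2=24/47, d=(M3−M2)/(6·3)=-8/141, b=Δ2−h2·(2M2+M3)/6=93/47
t_q=9/4 → seg 1, τ=1/4; S=-5+-21/47·τ+90/47·τ²+-22/47·τ³=-7519/1504

  seg 0: a=1 b=-201/47 c=0 d=15/47
  seg 1: a=-5 b=-21/47 c=90/47 d=-22/47
  seg 2: a=-4 b=93/47 c=24/47 d=-8/141
S(9/4) = -7519/1504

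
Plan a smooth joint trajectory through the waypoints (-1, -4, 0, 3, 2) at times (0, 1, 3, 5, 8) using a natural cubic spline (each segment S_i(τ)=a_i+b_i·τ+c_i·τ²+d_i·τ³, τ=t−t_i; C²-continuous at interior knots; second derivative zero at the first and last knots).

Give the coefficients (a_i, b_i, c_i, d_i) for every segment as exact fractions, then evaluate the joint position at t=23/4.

  seg 0: a=-1 b=-1223/312 c=0 d=287/312
  seg 1: a=-4 b=-181/156 c=287/104 d=-23/39
  seg 2: a=0 b=437/156 c=-81/104 d=5/78
  seg 3: a=3 b=71/156 c=-41/104 d=41/936
S(23/4) = 20887/6656

Δ: Δ0=-3, Δ1=2, Δ2=3/2, Δ3=-1/3
row 1: diag=6, rhs=30; c'=1/3, d'=5
row 2: denom=8−2·1/3=22/3; d'=(-3−2·5)/(22/3)=-39/22
row 3: denom=10−2·3/11=104/11; d'=(-11−2·-39/22)/(104/11)=-41/52
back: M3=-41/52
back: M2=-39/22−3/11·-41/52=-81/52
back: M1=5−1/3·-81/52=287/52
M: M0=0, M1=287/52, M2=-81/52, M3=-41/52, M4=0
seg 0: a=-1, c=M0/2=0, d=(M1−M0)/(6·1)=287/312, b=Δ0−h0·(2M0+M1)/6=-1223/312
seg 1: a=-4, c=M1/2=287/104, d=(M2−M1)/(6·2)=-23/39, b=Δ1−h1·(2M1+M2)/6=-181/156
seg 2: a=0, c=M2/2=-81/104, d=(M3−M2)/(6·2)=5/78, b=Δ2−h2·(2M2+M3)/6=437/156
seg 3: a=3, c=M3/2=-41/104, d=(M4−M3)/(6·3)=41/936, b=Δ3−h3·(2M3+M4)/6=71/156
t_q=23/4 → seg 3, τ=3/4; S=3+71/156·τ+-41/104·τ²+41/936·τ³=20887/6656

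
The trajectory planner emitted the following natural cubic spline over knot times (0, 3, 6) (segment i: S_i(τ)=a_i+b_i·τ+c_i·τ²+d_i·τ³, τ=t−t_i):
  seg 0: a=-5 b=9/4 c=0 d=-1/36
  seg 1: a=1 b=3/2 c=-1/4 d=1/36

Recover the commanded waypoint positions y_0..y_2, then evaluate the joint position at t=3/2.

y_0=-5 y_1=1 y_2=4
S(3/2) = -55/32

y_0 = S_0(0) = a_0 = -5
y_1 = S_1(0) = a_1 = 1
y_2 = S_1(3) = 4
t_q=3/2 is in segment 0 (τ=3/2); S_0(τ)=-55/32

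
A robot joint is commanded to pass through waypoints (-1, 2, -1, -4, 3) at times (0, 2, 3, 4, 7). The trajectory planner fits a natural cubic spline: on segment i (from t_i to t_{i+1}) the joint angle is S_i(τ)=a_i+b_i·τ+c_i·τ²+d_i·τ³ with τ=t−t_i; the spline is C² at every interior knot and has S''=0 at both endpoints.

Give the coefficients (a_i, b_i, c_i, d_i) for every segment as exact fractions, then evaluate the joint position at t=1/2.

Δ: Δ0=3/2, Δ1=-3, Δ2=-3, Δ3=7/3
row 1: diag=6, rhs=-27; c'=1/6, d'=-9/2
row 2: denom=4−1·1/6=23/6; d'=(0−1·-9/2)/(23/6)=27/23
row 3: denom=8−1·6/23=178/23; d'=(32−1·27/23)/(178/23)=709/178
back: M3=709/178
back: M2=27/23−6/23·709/178=12/89
back: M1=-9/2−1/6·12/89=-805/178
M: M0=0, M1=-805/178, M2=12/89, M3=709/178, M4=0
seg 0: a=-1, c=M0/2=0, d=(M1−M0)/(6·2)=-805/2136, b=Δ0−h0·(2M0+M1)/6=803/267
seg 1: a=2, c=M1/2=-805/356, d=(M2−M1)/(6·1)=829/1068, b=Δ1−h1·(2M1+M2)/6=-809/534
seg 2: a=-1, c=M2/2=6/89, d=(M3−M2)/(6·1)=685/1068, b=Δ2−h2·(2M2+M3)/6=-3961/1068
seg 3: a=-4, c=M3/2=709/356, d=(M4−M3)/(6·3)=-709/3204, b=Δ3−h3·(2M3+M4)/6=-881/534
t_q=1/2 → seg 0, τ=1/2; S=-1+803/267·τ+0·τ²+-805/2136·τ³=2601/5696

  seg 0: a=-1 b=803/267 c=0 d=-805/2136
  seg 1: a=2 b=-809/534 c=-805/356 d=829/1068
  seg 2: a=-1 b=-3961/1068 c=6/89 d=685/1068
  seg 3: a=-4 b=-881/534 c=709/356 d=-709/3204
S(1/2) = 2601/5696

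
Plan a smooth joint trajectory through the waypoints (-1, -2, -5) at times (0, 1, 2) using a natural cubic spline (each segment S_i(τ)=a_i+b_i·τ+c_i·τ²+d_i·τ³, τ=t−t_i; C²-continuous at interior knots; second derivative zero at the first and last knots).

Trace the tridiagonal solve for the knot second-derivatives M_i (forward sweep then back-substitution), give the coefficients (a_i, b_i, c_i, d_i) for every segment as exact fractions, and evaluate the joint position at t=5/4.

Δ: Δ0=-1, Δ1=-3
row 1: diag=4, rhs=-12; c'=1/4, d'=-3
back: M1=-3
M: M0=0, M1=-3, M2=0
seg 0: a=-1, c=M0/2=0, d=(M1−M0)/(6·1)=-1/2, b=Δ0−h0·(2M0+M1)/6=-1/2
seg 1: a=-2, c=M1/2=-3/2, d=(M2−M1)/(6·1)=1/2, b=Δ1−h1·(2M1+M2)/6=-2
t_q=5/4 → seg 1, τ=1/4; S=-2+-2·τ+-3/2·τ²+1/2·τ³=-331/128

  seg 0: a=-1 b=-1/2 c=0 d=-1/2
  seg 1: a=-2 b=-2 c=-3/2 d=1/2
S(5/4) = -331/128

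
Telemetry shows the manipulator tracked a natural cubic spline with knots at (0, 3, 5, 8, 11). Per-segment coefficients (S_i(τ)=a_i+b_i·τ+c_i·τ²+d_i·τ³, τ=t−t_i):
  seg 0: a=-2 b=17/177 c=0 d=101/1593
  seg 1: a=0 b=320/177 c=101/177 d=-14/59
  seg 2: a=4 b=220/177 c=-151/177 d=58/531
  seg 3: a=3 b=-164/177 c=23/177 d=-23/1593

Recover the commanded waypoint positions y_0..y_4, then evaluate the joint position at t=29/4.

y_0 = S_0(0) = a_0 = -2
y_1 = S_1(0) = a_1 = 0
y_2 = S_2(0) = a_2 = 4
y_3 = S_3(0) = a_3 = 3
y_4 = S_3(3) = 1
t_q=29/4 is in segment 2 (τ=9/4); S_2(τ)=7027/1888

y_0=-2 y_1=0 y_2=4 y_3=3 y_4=1
S(29/4) = 7027/1888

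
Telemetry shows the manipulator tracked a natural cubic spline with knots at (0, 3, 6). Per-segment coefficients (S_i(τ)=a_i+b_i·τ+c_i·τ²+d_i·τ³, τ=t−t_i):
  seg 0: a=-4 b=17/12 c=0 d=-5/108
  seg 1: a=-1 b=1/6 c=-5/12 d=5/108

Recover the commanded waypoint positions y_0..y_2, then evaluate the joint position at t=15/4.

y_0=-4 y_1=-1 y_2=-3
S(15/4) = -279/256

y_0 = S_0(0) = a_0 = -4
y_1 = S_1(0) = a_1 = -1
y_2 = S_1(3) = -3
t_q=15/4 is in segment 1 (τ=3/4); S_1(τ)=-279/256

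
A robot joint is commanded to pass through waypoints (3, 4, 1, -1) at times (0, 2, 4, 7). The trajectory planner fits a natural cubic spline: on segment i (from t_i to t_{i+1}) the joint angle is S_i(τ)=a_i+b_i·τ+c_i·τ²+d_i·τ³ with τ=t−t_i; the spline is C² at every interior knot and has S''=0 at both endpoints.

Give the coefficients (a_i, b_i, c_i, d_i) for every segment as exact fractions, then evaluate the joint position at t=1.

Δ: Δ0=1/2, Δ1=-3/2, Δ2=-2/3
row 1: diag=8, rhs=-12; c'=1/4, d'=-3/2
row 2: denom=10−2·1/4=19/2; d'=(5−2·-3/2)/(19/2)=16/19
back: M2=16/19
back: M1=-3/2−1/4·16/19=-65/38
M: M0=0, M1=-65/38, M2=16/19, M3=0
seg 0: a=3, c=M0/2=0, d=(M1−M0)/(6·2)=-65/456, b=Δ0−h0·(2M0+M1)/6=61/57
seg 1: a=4, c=M1/2=-65/76, d=(M2−M1)/(6·2)=97/456, b=Δ1−h1·(2M1+M2)/6=-73/114
seg 2: a=1, c=M2/2=8/19, d=(M3−M2)/(6·3)=-8/171, b=Δ2−h2·(2M2+M3)/6=-86/57
t_q=1 → seg 0, τ=1; S=3+61/57·τ+0·τ²+-65/456·τ³=597/152

  seg 0: a=3 b=61/57 c=0 d=-65/456
  seg 1: a=4 b=-73/114 c=-65/76 d=97/456
  seg 2: a=1 b=-86/57 c=8/19 d=-8/171
S(1) = 597/152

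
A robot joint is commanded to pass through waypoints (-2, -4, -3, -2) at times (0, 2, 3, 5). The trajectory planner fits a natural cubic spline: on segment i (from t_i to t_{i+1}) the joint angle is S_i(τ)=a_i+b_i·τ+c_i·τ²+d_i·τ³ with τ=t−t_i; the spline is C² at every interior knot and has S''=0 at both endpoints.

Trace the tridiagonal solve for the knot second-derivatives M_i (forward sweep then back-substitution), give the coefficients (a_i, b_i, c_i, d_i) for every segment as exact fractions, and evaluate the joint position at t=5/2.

Δ: Δ0=-1, Δ1=1, Δ2=1/2
row 1: diag=6, rhs=12; c'=1/6, d'=2
row 2: denom=6−1·1/6=35/6; d'=(-3−1·2)/(35/6)=-6/7
back: M2=-6/7
back: M1=2−1/6·-6/7=15/7
M: M0=0, M1=15/7, M2=-6/7, M3=0
seg 0: a=-2, c=M0/2=0, d=(M1−M0)/(6·2)=5/28, b=Δ0−h0·(2M0+M1)/6=-12/7
seg 1: a=-4, c=M1/2=15/14, d=(M2−M1)/(6·1)=-1/2, b=Δ1−h1·(2M1+M2)/6=3/7
seg 2: a=-3, c=M2/2=-3/7, d=(M3−M2)/(6·2)=1/14, b=Δ2−h2·(2M2+M3)/6=15/14
t_q=5/2 → seg 1, τ=1/2; S=-4+3/7·τ+15/14·τ²+-1/2·τ³=-401/112

  seg 0: a=-2 b=-12/7 c=0 d=5/28
  seg 1: a=-4 b=3/7 c=15/14 d=-1/2
  seg 2: a=-3 b=15/14 c=-3/7 d=1/14
S(5/2) = -401/112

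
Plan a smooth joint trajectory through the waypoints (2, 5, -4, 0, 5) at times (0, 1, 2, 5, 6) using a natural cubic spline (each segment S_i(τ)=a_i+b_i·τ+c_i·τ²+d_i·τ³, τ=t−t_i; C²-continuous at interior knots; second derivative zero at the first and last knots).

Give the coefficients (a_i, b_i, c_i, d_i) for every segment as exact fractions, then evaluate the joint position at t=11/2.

  seg 0: a=2 b=4103/636 c=0 d=-2195/636
  seg 1: a=5 b=-1241/318 c=-2195/212 d=3343/636
  seg 2: a=-4 b=-5623/636 c=287/53 d=-143/212
  seg 3: a=0 b=1729/318 c=-139/212 d=139/636
S(11/2) = 4379/1696

Δ: Δ0=3, Δ1=-9, Δ2=4/3, Δ3=5
row 1: diag=4, rhs=-72; c'=1/4, d'=-18
row 2: denom=8−1·1/4=31/4; d'=(62−1·-18)/(31/4)=320/31
row 3: denom=8−3·12/31=212/31; d'=(22−3·320/31)/(212/31)=-139/106
back: M3=-139/106
back: M2=320/31−12/31·-139/106=574/53
back: M1=-18−1/4·574/53=-2195/106
M: M0=0, M1=-2195/106, M2=574/53, M3=-139/106, M4=0
seg 0: a=2, c=M0/2=0, d=(M1−M0)/(6·1)=-2195/636, b=Δ0−h0·(2M0+M1)/6=4103/636
seg 1: a=5, c=M1/2=-2195/212, d=(M2−M1)/(6·1)=3343/636, b=Δ1−h1·(2M1+M2)/6=-1241/318
seg 2: a=-4, c=M2/2=287/53, d=(M3−M2)/(6·3)=-143/212, b=Δ2−h2·(2M2+M3)/6=-5623/636
seg 3: a=0, c=M3/2=-139/212, d=(M4−M3)/(6·1)=139/636, b=Δ3−h3·(2M3+M4)/6=1729/318
t_q=11/2 → seg 3, τ=1/2; S=0+1729/318·τ+-139/212·τ²+139/636·τ³=4379/1696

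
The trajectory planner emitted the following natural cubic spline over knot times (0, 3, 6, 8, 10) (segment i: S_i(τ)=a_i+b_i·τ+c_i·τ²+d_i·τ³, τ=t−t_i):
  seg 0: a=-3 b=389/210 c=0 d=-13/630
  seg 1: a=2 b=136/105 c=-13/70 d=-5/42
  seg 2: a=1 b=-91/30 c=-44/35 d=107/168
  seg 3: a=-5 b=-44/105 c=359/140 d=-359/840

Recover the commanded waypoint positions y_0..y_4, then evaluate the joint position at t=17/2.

y_0 = S_0(0) = a_0 = -3
y_1 = S_1(0) = a_1 = 2
y_2 = S_2(0) = a_2 = 1
y_3 = S_3(0) = a_3 = -5
y_4 = S_3(2) = 1
t_q=17/2 is in segment 3 (τ=1/2); S_3(τ)=-1479/320

y_0=-3 y_1=2 y_2=1 y_3=-5 y_4=1
S(17/2) = -1479/320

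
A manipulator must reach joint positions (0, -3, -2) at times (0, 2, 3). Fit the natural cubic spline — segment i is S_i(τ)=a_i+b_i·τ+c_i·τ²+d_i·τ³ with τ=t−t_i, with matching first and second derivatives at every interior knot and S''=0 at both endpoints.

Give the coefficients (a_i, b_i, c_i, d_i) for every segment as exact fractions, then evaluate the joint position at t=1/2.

Δ: Δ0=-3/2, Δ1=1
row 1: diag=6, rhs=15; c'=1/6, d'=5/2
back: M1=5/2
M: M0=0, M1=5/2, M2=0
seg 0: a=0, c=M0/2=0, d=(M1−M0)/(6·2)=5/24, b=Δ0−h0·(2M0+M1)/6=-7/3
seg 1: a=-3, c=M1/2=5/4, d=(M2−M1)/(6·1)=-5/12, b=Δ1−h1·(2M1+M2)/6=1/6
t_q=1/2 → seg 0, τ=1/2; S=0+-7/3·τ+0·τ²+5/24·τ³=-73/64

  seg 0: a=0 b=-7/3 c=0 d=5/24
  seg 1: a=-3 b=1/6 c=5/4 d=-5/12
S(1/2) = -73/64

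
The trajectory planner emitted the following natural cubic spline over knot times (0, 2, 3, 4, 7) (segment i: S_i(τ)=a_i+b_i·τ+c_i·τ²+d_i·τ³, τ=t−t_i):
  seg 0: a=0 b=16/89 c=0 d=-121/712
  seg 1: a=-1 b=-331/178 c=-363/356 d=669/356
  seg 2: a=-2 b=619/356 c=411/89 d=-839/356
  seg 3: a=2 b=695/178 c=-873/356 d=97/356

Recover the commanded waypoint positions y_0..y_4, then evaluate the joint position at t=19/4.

y_0 = S_0(0) = a_0 = 0
y_1 = S_1(0) = a_1 = -1
y_2 = S_2(0) = a_2 = -2
y_3 = S_3(0) = a_3 = 2
y_4 = S_3(3) = -1
t_q=19/4 is in segment 3 (τ=3/4); S_3(τ)=83479/22784

y_0=0 y_1=-1 y_2=-2 y_3=2 y_4=-1
S(19/4) = 83479/22784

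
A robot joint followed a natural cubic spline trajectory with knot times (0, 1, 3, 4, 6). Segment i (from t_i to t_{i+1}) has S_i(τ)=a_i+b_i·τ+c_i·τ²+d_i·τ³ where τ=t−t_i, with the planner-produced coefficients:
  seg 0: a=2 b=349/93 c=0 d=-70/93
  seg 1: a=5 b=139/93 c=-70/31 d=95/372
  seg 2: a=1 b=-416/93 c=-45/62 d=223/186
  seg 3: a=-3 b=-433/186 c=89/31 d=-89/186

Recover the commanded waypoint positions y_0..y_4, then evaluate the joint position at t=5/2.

y_0=2 y_1=5 y_2=1 y_3=-3 y_4=0
S(5/2) = 2999/992

y_0 = S_0(0) = a_0 = 2
y_1 = S_1(0) = a_1 = 5
y_2 = S_2(0) = a_2 = 1
y_3 = S_3(0) = a_3 = -3
y_4 = S_3(2) = 0
t_q=5/2 is in segment 1 (τ=3/2); S_1(τ)=2999/992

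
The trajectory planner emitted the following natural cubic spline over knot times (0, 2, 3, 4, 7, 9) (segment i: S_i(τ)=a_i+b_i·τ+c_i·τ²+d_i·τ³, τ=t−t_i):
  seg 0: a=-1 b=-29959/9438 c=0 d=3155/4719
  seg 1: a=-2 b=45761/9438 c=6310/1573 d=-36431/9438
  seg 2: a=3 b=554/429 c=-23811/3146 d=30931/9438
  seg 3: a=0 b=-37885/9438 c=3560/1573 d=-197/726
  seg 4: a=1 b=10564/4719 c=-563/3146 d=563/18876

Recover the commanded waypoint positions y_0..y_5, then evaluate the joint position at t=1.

y_0=-1 y_1=-2 y_2=3 y_3=0 y_4=1 y_5=5
S(1) = -11029/3146

y_0 = S_0(0) = a_0 = -1
y_1 = S_1(0) = a_1 = -2
y_2 = S_2(0) = a_2 = 3
y_3 = S_3(0) = a_3 = 0
y_4 = S_4(0) = a_4 = 1
y_5 = S_4(2) = 5
t_q=1 is in segment 0 (τ=1); S_0(τ)=-11029/3146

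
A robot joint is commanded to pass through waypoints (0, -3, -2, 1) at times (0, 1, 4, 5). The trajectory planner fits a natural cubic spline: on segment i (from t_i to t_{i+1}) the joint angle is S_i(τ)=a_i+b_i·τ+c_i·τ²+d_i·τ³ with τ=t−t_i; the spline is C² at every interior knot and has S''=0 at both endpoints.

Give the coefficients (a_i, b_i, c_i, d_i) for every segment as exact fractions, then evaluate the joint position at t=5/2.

  seg 0: a=0 b=-551/165 c=0 d=56/165
  seg 1: a=-3 b=-383/165 c=56/55 d=-2/45
  seg 2: a=-2 b=427/165 c=34/55 d=-34/165
S(5/2) = -191/44

Δ: Δ0=-3, Δ1=1/3, Δ2=3
row 1: diag=8, rhs=20; c'=3/8, d'=5/2
row 2: denom=8−3·3/8=55/8; d'=(16−3·5/2)/(55/8)=68/55
back: M2=68/55
back: M1=5/2−3/8·68/55=112/55
M: M0=0, M1=112/55, M2=68/55, M3=0
seg 0: a=0, c=M0/2=0, d=(M1−M0)/(6·1)=56/165, b=Δ0−h0·(2M0+M1)/6=-551/165
seg 1: a=-3, c=M1/2=56/55, d=(M2−M1)/(6·3)=-2/45, b=Δ1−h1·(2M1+M2)/6=-383/165
seg 2: a=-2, c=M2/2=34/55, d=(M3−M2)/(6·1)=-34/165, b=Δ2−h2·(2M2+M3)/6=427/165
t_q=5/2 → seg 1, τ=3/2; S=-3+-383/165·τ+56/55·τ²+-2/45·τ³=-191/44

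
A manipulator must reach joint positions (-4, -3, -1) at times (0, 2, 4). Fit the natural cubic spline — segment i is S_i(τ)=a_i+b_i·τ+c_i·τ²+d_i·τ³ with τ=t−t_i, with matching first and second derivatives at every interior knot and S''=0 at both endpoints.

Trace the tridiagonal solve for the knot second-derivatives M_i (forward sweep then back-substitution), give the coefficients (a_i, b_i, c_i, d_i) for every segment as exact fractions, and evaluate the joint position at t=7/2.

  seg 0: a=-4 b=3/8 c=0 d=1/32
  seg 1: a=-3 b=3/4 c=3/16 d=-1/32
S(7/2) = -399/256

Δ: Δ0=1/2, Δ1=1
row 1: diag=8, rhs=3; c'=1/4, d'=3/8
back: M1=3/8
M: M0=0, M1=3/8, M2=0
seg 0: a=-4, c=M0/2=0, d=(M1−M0)/(6·2)=1/32, b=Δ0−h0·(2M0+M1)/6=3/8
seg 1: a=-3, c=M1/2=3/16, d=(M2−M1)/(6·2)=-1/32, b=Δ1−h1·(2M1+M2)/6=3/4
t_q=7/2 → seg 1, τ=3/2; S=-3+3/4·τ+3/16·τ²+-1/32·τ³=-399/256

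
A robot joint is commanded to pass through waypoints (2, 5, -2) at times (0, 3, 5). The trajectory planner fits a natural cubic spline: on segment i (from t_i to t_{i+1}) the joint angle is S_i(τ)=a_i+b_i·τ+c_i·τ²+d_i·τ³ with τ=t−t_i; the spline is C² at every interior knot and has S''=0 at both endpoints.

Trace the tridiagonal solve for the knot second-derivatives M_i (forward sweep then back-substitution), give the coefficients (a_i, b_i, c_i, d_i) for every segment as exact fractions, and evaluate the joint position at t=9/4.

Δ: Δ0=1, Δ1=-7/2
row 1: diag=10, rhs=-27; c'=1/5, d'=-27/10
back: M1=-27/10
M: M0=0, M1=-27/10, M2=0
seg 0: a=2, c=M0/2=0, d=(M1−M0)/(6·3)=-3/20, b=Δ0−h0·(2M0+M1)/6=47/20
seg 1: a=5, c=M1/2=-27/20, d=(M2−M1)/(6·2)=9/40, b=Δ1−h1·(2M1+M2)/6=-17/10
t_q=9/4 → seg 0, τ=9/4; S=2+47/20·τ+0·τ²+-3/20·τ³=7141/1280

  seg 0: a=2 b=47/20 c=0 d=-3/20
  seg 1: a=5 b=-17/10 c=-27/20 d=9/40
S(9/4) = 7141/1280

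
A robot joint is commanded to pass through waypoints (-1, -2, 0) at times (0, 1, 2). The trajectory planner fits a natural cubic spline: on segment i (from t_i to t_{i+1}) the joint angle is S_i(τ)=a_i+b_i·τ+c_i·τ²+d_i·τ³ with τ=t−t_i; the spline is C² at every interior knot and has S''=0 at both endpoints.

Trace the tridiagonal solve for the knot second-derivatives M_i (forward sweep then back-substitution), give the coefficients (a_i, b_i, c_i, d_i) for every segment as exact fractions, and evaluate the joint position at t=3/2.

  seg 0: a=-1 b=-7/4 c=0 d=3/4
  seg 1: a=-2 b=1/2 c=9/4 d=-3/4
S(3/2) = -41/32

Δ: Δ0=-1, Δ1=2
row 1: diag=4, rhs=18; c'=1/4, d'=9/2
back: M1=9/2
M: M0=0, M1=9/2, M2=0
seg 0: a=-1, c=M0/2=0, d=(M1−M0)/(6·1)=3/4, b=Δ0−h0·(2M0+M1)/6=-7/4
seg 1: a=-2, c=M1/2=9/4, d=(M2−M1)/(6·1)=-3/4, b=Δ1−h1·(2M1+M2)/6=1/2
t_q=3/2 → seg 1, τ=1/2; S=-2+1/2·τ+9/4·τ²+-3/4·τ³=-41/32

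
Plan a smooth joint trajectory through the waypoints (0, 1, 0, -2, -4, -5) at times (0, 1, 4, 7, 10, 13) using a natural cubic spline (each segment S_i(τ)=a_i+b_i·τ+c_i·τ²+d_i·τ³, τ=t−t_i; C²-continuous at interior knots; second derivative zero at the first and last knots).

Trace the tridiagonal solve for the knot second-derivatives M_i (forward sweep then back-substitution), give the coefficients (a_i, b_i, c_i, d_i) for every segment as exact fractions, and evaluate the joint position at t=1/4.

Δ: Δ0=1, Δ1=-1/3, Δ2=-2/3, Δ3=-2/3, Δ4=-1/3
row 1: diag=8, rhs=-8; c'=3/8, d'=-1
row 2: denom=12−3·3/8=87/8; d'=(-2−3·-1)/(87/8)=8/87
row 3: denom=12−3·8/29=324/29; d'=(0−3·8/87)/(324/29)=-2/81
row 4: denom=12−3·29/108=403/36; d'=(2−3·-2/81)/(403/36)=224/1209
back: M4=224/1209
back: M3=-2/81−29/108·224/1209=-30/403
back: M2=8/87−8/29·-30/403=136/1209
back: M1=-1−3/8·136/1209=-420/403
M: M0=0, M1=-420/403, M2=136/1209, M3=-30/403, M4=224/1209, M5=0
seg 0: a=0, c=M0/2=0, d=(M1−M0)/(6·1)=-70/403, b=Δ0−h0·(2M0+M1)/6=473/403
seg 1: a=1, c=M1/2=-210/403, d=(M2−M1)/(6·3)=698/10881, b=Δ1−h1·(2M1+M2)/6=263/403
seg 2: a=0, c=M2/2=68/1209, d=(M3−M2)/(6·3)=-113/10881, b=Δ2−h2·(2M2+M3)/6=-23/31
seg 3: a=-2, c=M3/2=-15/403, d=(M4−M3)/(6·3)=157/10881, b=Δ3−h3·(2M3+M4)/6=-276/403
seg 4: a=-4, c=M4/2=112/1209, d=(M5−M4)/(6·3)=-112/10881, b=Δ4−h4·(2M4+M5)/6=-209/403
t_q=1/4 → seg 0, τ=1/4; S=0+473/403·τ+0·τ²+-70/403·τ³=3749/12896

  seg 0: a=0 b=473/403 c=0 d=-70/403
  seg 1: a=1 b=263/403 c=-210/403 d=698/10881
  seg 2: a=0 b=-23/31 c=68/1209 d=-113/10881
  seg 3: a=-2 b=-276/403 c=-15/403 d=157/10881
  seg 4: a=-4 b=-209/403 c=112/1209 d=-112/10881
S(1/4) = 3749/12896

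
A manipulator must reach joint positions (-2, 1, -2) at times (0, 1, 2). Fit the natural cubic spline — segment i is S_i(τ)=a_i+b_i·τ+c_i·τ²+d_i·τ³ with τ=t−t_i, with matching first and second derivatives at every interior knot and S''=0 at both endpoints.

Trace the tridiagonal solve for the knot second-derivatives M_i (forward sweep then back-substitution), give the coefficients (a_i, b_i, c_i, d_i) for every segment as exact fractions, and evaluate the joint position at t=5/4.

  seg 0: a=-2 b=9/2 c=0 d=-3/2
  seg 1: a=1 b=0 c=-9/2 d=3/2
S(5/4) = 95/128

Δ: Δ0=3, Δ1=-3
row 1: diag=4, rhs=-36; c'=1/4, d'=-9
back: M1=-9
M: M0=0, M1=-9, M2=0
seg 0: a=-2, c=M0/2=0, d=(M1−M0)/(6·1)=-3/2, b=Δ0−h0·(2M0+M1)/6=9/2
seg 1: a=1, c=M1/2=-9/2, d=(M2−M1)/(6·1)=3/2, b=Δ1−h1·(2M1+M2)/6=0
t_q=5/4 → seg 1, τ=1/4; S=1+0·τ+-9/2·τ²+3/2·τ³=95/128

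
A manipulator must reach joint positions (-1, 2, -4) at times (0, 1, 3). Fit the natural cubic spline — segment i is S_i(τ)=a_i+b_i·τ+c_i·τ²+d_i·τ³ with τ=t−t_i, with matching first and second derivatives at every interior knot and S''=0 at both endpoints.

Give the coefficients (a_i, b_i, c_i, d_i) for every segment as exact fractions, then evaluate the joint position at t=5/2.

Δ: Δ0=3, Δ1=-3
row 1: diag=6, rhs=-36; c'=1/3, d'=-6
back: M1=-6
M: M0=0, M1=-6, M2=0
seg 0: a=-1, c=M0/2=0, d=(M1−M0)/(6·1)=-1, b=Δ0−h0·(2M0+M1)/6=4
seg 1: a=2, c=M1/2=-3, d=(M2−M1)/(6·2)=1/2, b=Δ1−h1·(2M1+M2)/6=1
t_q=5/2 → seg 1, τ=3/2; S=2+1·τ+-3·τ²+1/2·τ³=-25/16

  seg 0: a=-1 b=4 c=0 d=-1
  seg 1: a=2 b=1 c=-3 d=1/2
S(5/2) = -25/16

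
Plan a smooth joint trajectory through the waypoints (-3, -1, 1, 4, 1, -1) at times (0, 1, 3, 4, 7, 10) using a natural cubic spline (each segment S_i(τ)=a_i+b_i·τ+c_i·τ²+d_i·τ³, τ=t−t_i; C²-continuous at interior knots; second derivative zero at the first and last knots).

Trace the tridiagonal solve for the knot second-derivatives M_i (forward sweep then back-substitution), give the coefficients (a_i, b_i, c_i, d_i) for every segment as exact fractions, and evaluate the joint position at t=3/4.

  seg 0: a=-3 b=1595/678 c=0 d=-239/678
  seg 1: a=-1 b=439/339 c=-239/226 d=617/1356
  seg 2: a=1 b=856/339 c=189/113 d=-406/339
  seg 3: a=4 b=772/339 c=-217/113 d=842/3051
  seg 4: a=1 b=-608/339 c=191/339 d=-191/3051
S(3/4) = -20023/14464

Δ: Δ0=2, Δ1=1, Δ2=3, Δ3=-1, Δ4=-2/3
row 1: diag=6, rhs=-6; c'=1/3, d'=-1
row 2: denom=6−2·1/3=16/3; d'=(12−2·-1)/(16/3)=21/8
row 3: denom=8−1·3/16=125/16; d'=(-24−1·21/8)/(125/16)=-426/125
row 4: denom=12−3·48/125=1356/125; d'=(2−3·-426/125)/(1356/125)=382/339
back: M4=382/339
back: M3=-426/125−48/125·382/339=-434/113
back: M2=21/8−3/16·-434/113=378/113
back: M1=-1−1/3·378/113=-239/113
M: M0=0, M1=-239/113, M2=378/113, M3=-434/113, M4=382/339, M5=0
seg 0: a=-3, c=M0/2=0, d=(M1−M0)/(6·1)=-239/678, b=Δ0−h0·(2M0+M1)/6=1595/678
seg 1: a=-1, c=M1/2=-239/226, d=(M2−M1)/(6·2)=617/1356, b=Δ1−h1·(2M1+M2)/6=439/339
seg 2: a=1, c=M2/2=189/113, d=(M3−M2)/(6·1)=-406/339, b=Δ2−h2·(2M2+M3)/6=856/339
seg 3: a=4, c=M3/2=-217/113, d=(M4−M3)/(6·3)=842/3051, b=Δ3−h3·(2M3+M4)/6=772/339
seg 4: a=1, c=M4/2=191/339, d=(M5−M4)/(6·3)=-191/3051, b=Δ4−h4·(2M4+M5)/6=-608/339
t_q=3/4 → seg 0, τ=3/4; S=-3+1595/678·τ+0·τ²+-239/678·τ³=-20023/14464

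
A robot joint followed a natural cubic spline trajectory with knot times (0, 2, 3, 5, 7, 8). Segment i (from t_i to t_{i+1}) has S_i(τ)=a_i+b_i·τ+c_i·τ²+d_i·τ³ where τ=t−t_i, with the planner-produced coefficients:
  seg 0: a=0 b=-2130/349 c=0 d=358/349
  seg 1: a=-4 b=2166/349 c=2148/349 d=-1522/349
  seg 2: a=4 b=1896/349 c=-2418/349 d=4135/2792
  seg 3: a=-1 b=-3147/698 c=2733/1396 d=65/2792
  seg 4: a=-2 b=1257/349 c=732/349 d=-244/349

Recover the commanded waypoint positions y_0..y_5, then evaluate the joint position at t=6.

y_0=0 y_1=-4 y_2=4 y_3=-1 y_4=-2 y_5=3
S(6) = -9849/2792

y_0 = S_0(0) = a_0 = 0
y_1 = S_1(0) = a_1 = -4
y_2 = S_2(0) = a_2 = 4
y_3 = S_3(0) = a_3 = -1
y_4 = S_4(0) = a_4 = -2
y_5 = S_4(1) = 3
t_q=6 is in segment 3 (τ=1); S_3(τ)=-9849/2792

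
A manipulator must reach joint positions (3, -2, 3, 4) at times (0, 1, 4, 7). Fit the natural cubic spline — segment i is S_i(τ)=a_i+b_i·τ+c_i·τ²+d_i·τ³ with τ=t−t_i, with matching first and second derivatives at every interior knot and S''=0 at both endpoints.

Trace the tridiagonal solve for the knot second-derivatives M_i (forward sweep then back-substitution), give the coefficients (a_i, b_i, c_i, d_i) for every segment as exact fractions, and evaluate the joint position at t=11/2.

Δ: Δ0=-5, Δ1=5/3, Δ2=1/3
row 1: diag=8, rhs=40; c'=3/8, d'=5
row 2: denom=12−3·3/8=87/8; d'=(-8−3·5)/(87/8)=-184/87
back: M2=-184/87
back: M1=5−3/8·-184/87=168/29
M: M0=0, M1=168/29, M2=-184/87, M3=0
seg 0: a=3, c=M0/2=0, d=(M1−M0)/(6·1)=28/29, b=Δ0−h0·(2M0+M1)/6=-173/29
seg 1: a=-2, c=M1/2=84/29, d=(M2−M1)/(6·3)=-344/783, b=Δ1−h1·(2M1+M2)/6=-89/29
seg 2: a=3, c=M2/2=-92/87, d=(M3−M2)/(6·3)=92/783, b=Δ2−h2·(2M2+M3)/6=71/29
t_q=11/2 → seg 2, τ=3/2; S=3+71/29·τ+-92/87·τ²+92/783·τ³=136/29

  seg 0: a=3 b=-173/29 c=0 d=28/29
  seg 1: a=-2 b=-89/29 c=84/29 d=-344/783
  seg 2: a=3 b=71/29 c=-92/87 d=92/783
S(11/2) = 136/29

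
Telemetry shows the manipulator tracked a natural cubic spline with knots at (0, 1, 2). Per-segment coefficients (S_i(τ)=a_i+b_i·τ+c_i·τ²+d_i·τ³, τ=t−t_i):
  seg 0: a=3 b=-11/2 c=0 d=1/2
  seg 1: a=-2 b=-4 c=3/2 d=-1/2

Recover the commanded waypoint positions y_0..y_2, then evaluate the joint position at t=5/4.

y_0 = S_0(0) = a_0 = 3
y_1 = S_1(0) = a_1 = -2
y_2 = S_1(1) = -5
t_q=5/4 is in segment 1 (τ=1/4); S_1(τ)=-373/128

y_0=3 y_1=-2 y_2=-5
S(5/4) = -373/128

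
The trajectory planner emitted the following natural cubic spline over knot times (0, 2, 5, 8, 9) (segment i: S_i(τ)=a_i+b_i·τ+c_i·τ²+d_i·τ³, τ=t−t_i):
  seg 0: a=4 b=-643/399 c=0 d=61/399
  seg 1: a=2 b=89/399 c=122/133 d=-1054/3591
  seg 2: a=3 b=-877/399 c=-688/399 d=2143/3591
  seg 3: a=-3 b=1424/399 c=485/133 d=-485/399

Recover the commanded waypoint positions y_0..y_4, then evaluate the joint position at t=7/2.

y_0=4 y_1=2 y_2=3 y_3=-3 y_4=3
S(7/2) = 259/76

y_0 = S_0(0) = a_0 = 4
y_1 = S_1(0) = a_1 = 2
y_2 = S_2(0) = a_2 = 3
y_3 = S_3(0) = a_3 = -3
y_4 = S_3(1) = 3
t_q=7/2 is in segment 1 (τ=3/2); S_1(τ)=259/76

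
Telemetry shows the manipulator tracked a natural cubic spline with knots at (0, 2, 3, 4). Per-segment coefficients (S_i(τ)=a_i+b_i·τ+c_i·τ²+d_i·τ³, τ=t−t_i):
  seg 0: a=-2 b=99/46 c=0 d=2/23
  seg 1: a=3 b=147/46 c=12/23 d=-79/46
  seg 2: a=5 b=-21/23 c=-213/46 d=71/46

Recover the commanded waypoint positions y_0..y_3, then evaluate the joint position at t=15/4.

y_0=-2 y_1=3 y_2=5 y_3=1
S(15/4) = 6953/2944

y_0 = S_0(0) = a_0 = -2
y_1 = S_1(0) = a_1 = 3
y_2 = S_2(0) = a_2 = 5
y_3 = S_2(1) = 1
t_q=15/4 is in segment 2 (τ=3/4); S_2(τ)=6953/2944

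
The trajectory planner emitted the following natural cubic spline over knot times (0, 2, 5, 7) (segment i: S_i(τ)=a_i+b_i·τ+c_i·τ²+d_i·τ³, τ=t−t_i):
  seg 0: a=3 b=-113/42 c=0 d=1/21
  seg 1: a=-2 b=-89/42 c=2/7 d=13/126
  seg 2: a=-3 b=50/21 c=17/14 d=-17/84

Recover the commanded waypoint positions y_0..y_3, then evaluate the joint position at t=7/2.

y_0 = S_0(0) = a_0 = 3
y_1 = S_1(0) = a_1 = -2
y_2 = S_2(0) = a_2 = -3
y_3 = S_2(2) = 5
t_q=7/2 is in segment 1 (τ=3/2); S_1(τ)=-67/16

y_0=3 y_1=-2 y_2=-3 y_3=5
S(7/2) = -67/16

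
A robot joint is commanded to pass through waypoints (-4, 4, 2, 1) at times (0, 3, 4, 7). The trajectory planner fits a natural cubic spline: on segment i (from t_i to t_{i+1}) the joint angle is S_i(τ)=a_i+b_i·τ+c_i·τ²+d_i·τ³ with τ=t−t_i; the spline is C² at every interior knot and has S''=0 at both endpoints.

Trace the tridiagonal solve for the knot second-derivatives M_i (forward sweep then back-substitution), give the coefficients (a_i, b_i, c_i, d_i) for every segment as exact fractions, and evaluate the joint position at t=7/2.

  seg 0: a=-4 b=95/21 c=0 d=-13/63
  seg 1: a=4 b=-22/21 c=-13/7 d=19/21
  seg 2: a=2 b=-43/21 c=6/7 d=-2/21
S(7/2) = 25/8

Δ: Δ0=8/3, Δ1=-2, Δ2=-1/3
row 1: diag=8, rhs=-28; c'=1/8, d'=-7/2
row 2: denom=8−1·1/8=63/8; d'=(10−1·-7/2)/(63/8)=12/7
back: M2=12/7
back: M1=-7/2−1/8·12/7=-26/7
M: M0=0, M1=-26/7, M2=12/7, M3=0
seg 0: a=-4, c=M0/2=0, d=(M1−M0)/(6·3)=-13/63, b=Δ0−h0·(2M0+M1)/6=95/21
seg 1: a=4, c=M1/2=-13/7, d=(M2−M1)/(6·1)=19/21, b=Δ1−h1·(2M1+M2)/6=-22/21
seg 2: a=2, c=M2/2=6/7, d=(M3−M2)/(6·3)=-2/21, b=Δ2−h2·(2M2+M3)/6=-43/21
t_q=7/2 → seg 1, τ=1/2; S=4+-22/21·τ+-13/7·τ²+19/21·τ³=25/8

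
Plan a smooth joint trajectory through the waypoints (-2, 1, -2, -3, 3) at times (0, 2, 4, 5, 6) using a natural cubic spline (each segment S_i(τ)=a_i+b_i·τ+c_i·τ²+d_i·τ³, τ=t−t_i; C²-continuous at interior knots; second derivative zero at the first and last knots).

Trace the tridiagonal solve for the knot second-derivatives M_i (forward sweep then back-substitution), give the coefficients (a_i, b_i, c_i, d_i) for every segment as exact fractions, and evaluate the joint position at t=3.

Δ: Δ0=3/2, Δ1=-3/2, Δ2=-1, Δ3=6
row 1: diag=8, rhs=-18; c'=1/4, d'=-9/4
row 2: denom=6−2·1/4=11/2; d'=(3−2·-9/4)/(11/2)=15/11
row 3: denom=4−1·2/11=42/11; d'=(42−1·15/11)/(42/11)=149/14
back: M3=149/14
back: M2=15/11−2/11·149/14=-4/7
back: M1=-9/4−1/4·-4/7=-59/28
M: M0=0, M1=-59/28, M2=-4/7, M3=149/14, M4=0
seg 0: a=-2, c=M0/2=0, d=(M1−M0)/(6·2)=-59/336, b=Δ0−h0·(2M0+M1)/6=185/84
seg 1: a=1, c=M1/2=-59/56, d=(M2−M1)/(6·2)=43/336, b=Δ1−h1·(2M1+M2)/6=2/21
seg 2: a=-2, c=M2/2=-2/7, d=(M3−M2)/(6·1)=157/84, b=Δ2−h2·(2M2+M3)/6=-31/12
seg 3: a=-3, c=M3/2=149/28, d=(M4−M3)/(6·1)=-149/84, b=Δ3−h3·(2M3+M4)/6=103/42
t_q=3 → seg 1, τ=1; S=1+2/21·τ+-59/56·τ²+43/336·τ³=19/112

  seg 0: a=-2 b=185/84 c=0 d=-59/336
  seg 1: a=1 b=2/21 c=-59/56 d=43/336
  seg 2: a=-2 b=-31/12 c=-2/7 d=157/84
  seg 3: a=-3 b=103/42 c=149/28 d=-149/84
S(3) = 19/112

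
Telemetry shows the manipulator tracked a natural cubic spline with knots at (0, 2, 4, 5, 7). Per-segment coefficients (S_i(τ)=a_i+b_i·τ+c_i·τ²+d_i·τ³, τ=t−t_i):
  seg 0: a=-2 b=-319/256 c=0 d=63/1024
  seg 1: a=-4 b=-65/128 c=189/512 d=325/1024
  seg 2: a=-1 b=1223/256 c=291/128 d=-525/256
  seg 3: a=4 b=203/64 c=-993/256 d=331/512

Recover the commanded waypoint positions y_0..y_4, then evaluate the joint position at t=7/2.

y_0 = S_0(0) = a_0 = -2
y_1 = S_1(0) = a_1 = -4
y_2 = S_2(0) = a_2 = -1
y_3 = S_3(0) = a_3 = 4
y_4 = S_3(2) = 0
t_q=7/2 is in segment 1 (τ=3/2); S_1(τ)=-23429/8192

y_0=-2 y_1=-4 y_2=-1 y_3=4 y_4=0
S(7/2) = -23429/8192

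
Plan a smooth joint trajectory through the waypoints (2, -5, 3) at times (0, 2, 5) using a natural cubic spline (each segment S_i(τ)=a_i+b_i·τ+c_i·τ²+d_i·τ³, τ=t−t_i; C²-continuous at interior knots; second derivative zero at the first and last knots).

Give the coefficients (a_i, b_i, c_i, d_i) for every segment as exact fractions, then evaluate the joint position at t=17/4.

  seg 0: a=2 b=-71/15 c=0 d=37/120
  seg 1: a=-5 b=-31/30 c=37/20 d=-37/180
S(17/4) = -77/256

Δ: Δ0=-7/2, Δ1=8/3
row 1: diag=10, rhs=37; c'=3/10, d'=37/10
back: M1=37/10
M: M0=0, M1=37/10, M2=0
seg 0: a=2, c=M0/2=0, d=(M1−M0)/(6·2)=37/120, b=Δ0−h0·(2M0+M1)/6=-71/15
seg 1: a=-5, c=M1/2=37/20, d=(M2−M1)/(6·3)=-37/180, b=Δ1−h1·(2M1+M2)/6=-31/30
t_q=17/4 → seg 1, τ=9/4; S=-5+-31/30·τ+37/20·τ²+-37/180·τ³=-77/256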